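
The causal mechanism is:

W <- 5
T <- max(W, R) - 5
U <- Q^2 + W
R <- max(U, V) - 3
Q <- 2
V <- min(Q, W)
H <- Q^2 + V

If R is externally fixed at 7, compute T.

Under do(R=7), the mechanism R <- max(U, V) - 3 is discarded; R is fixed at 7.
T = max(W, R) - 5  [with W=5, R=7]  = 2

2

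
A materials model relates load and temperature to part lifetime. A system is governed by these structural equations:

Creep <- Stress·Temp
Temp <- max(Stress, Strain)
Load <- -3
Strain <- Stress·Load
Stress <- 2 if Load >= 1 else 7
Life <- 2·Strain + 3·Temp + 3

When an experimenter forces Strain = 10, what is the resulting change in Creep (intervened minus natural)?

21

do(Strain=10) replaces the equation Strain <- Stress·Load with the constant Strain = 10.
Stress = 2 if Load >= 1 else 7  [with Load=-3]  = 7
Temp = max(Stress, Strain)  [with Stress=7, Strain=10]  = 10
Creep = Stress·Temp  [with Stress=7, Temp=10]  = 70
Without intervention: Stress = 2 if Load >= 1 else 7  [with Load=-3]  = 7; Strain = Stress·Load  [with Stress=7, Load=-3]  = -21; Temp = max(Stress, Strain)  [with Stress=7, Strain=-21]  = 7; Creep = Stress·Temp  [with Stress=7, Temp=7]  = 49.
Change = 70 − 49 = 21.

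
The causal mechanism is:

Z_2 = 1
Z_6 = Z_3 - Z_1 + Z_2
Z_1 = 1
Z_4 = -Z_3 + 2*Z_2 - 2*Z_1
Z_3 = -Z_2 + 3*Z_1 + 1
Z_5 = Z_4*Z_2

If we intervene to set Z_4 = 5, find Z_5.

5

Intervening sets Z_4 = 5 and removes its equation (Z_4 = -Z_3 + 2*Z_2 - 2*Z_1).
Z_5 = Z_4*Z_2  [with Z_4=5, Z_2=1]  = 5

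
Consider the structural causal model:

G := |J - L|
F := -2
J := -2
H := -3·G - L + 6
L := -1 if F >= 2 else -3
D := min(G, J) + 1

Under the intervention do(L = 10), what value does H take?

do(L=10) replaces the equation L := -1 if F >= 2 else -3 with the constant L = 10.
G = |J - L|  [with J=-2, L=10]  = 12
H = -3·G - L + 6  [with G=12, L=10]  = -40

-40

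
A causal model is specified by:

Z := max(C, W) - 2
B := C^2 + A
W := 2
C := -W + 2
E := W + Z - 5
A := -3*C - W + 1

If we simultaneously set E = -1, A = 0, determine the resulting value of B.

The joint intervention fixes E = -1, A = 0, removing each variable's own equation.
C = -W + 2  [with W=2]  = 0
B = C^2 + A  [with C=0, A=0]  = 0

0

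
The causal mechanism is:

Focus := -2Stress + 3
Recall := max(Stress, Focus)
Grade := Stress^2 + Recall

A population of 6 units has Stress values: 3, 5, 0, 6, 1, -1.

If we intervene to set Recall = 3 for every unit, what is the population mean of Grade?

Under do(Recall=3), Recall's equation is replaced by Recall=3 for every unit. Per-unit Grade: 12, 28, 3, 39, 4, 4. Mean = 15.

15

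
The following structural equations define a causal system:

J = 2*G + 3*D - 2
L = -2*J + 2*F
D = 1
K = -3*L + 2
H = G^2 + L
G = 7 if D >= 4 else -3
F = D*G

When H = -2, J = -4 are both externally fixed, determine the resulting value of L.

Setting H = -2, J = -4 by intervention discards those variables' equations.
G = 7 if D >= 4 else -3  [with D=1]  = -3
F = D*G  [with D=1, G=-3]  = -3
L = -2*J + 2*F  [with J=-4, F=-3]  = 2

2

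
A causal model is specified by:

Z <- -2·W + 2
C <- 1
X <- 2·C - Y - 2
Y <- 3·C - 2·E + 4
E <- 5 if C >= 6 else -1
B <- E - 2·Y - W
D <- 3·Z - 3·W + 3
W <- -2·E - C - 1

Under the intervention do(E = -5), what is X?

-17

do(E=-5) replaces the equation E <- 5 if C >= 6 else -1 with the constant E = -5.
Y = 3·C - 2·E + 4  [with C=1, E=-5]  = 17
X = 2·C - Y - 2  [with C=1, Y=17]  = -17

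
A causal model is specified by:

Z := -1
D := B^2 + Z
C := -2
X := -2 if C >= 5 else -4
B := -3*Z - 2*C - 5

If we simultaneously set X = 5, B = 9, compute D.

80

Under do(X = 5, B = 9), each intervened variable's structural equation is replaced by its fixed value.
D = B^2 + Z  [with B=9, Z=-1]  = 80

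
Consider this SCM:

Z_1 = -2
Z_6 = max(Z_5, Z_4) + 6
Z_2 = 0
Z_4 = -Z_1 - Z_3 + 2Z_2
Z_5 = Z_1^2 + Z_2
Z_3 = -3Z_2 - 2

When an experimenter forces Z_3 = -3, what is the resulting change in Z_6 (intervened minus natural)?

The intervention breaks the incoming arrows to Z_3: Z_3 = -3Z_2 - 2 no longer applies, and Z_3 = -3.
Z_4 = -Z_1 - Z_3 + 2Z_2  [with Z_1=-2, Z_3=-3, Z_2=0]  = 5
Z_5 = Z_1^2 + Z_2  [with Z_1=-2, Z_2=0]  = 4
Z_6 = max(Z_5, Z_4) + 6  [with Z_5=4, Z_4=5]  = 11
Without intervention: Z_3 = -3Z_2 - 2  [with Z_2=0]  = -2; Z_4 = -Z_1 - Z_3 + 2Z_2  [with Z_1=-2, Z_3=-2, Z_2=0]  = 4; Z_5 = Z_1^2 + Z_2  [with Z_1=-2, Z_2=0]  = 4; Z_6 = max(Z_5, Z_4) + 6  [with Z_5=4, Z_4=4]  = 10.
Change = 11 − 10 = 1.

1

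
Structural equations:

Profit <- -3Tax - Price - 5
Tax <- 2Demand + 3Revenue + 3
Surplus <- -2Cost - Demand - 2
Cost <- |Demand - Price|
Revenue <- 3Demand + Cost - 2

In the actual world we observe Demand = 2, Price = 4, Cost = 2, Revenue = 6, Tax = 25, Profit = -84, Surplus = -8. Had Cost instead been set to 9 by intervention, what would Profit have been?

-147

The intervention breaks the incoming arrows to Cost: Cost <- |Demand - Price| no longer applies, and Cost = 9.
Revenue = 3Demand + Cost - 2  [with Demand=2, Cost=9]  = 13
Tax = 2Demand + 3Revenue + 3  [with Demand=2, Revenue=13]  = 46
Profit = -3Tax - Price - 5  [with Tax=46, Price=4]  = -147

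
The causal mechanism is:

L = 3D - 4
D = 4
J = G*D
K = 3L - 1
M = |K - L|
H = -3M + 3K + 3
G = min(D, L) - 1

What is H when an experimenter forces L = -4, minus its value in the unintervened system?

Under do(L=-4), the mechanism L = 3D - 4 is discarded; L is fixed at -4.
K = 3L - 1  [with L=-4]  = -13
M = |K - L|  [with K=-13, L=-4]  = 9
H = -3M + 3K + 3  [with M=9, K=-13]  = -63
Without intervention: L = 3D - 4  [with D=4]  = 8; K = 3L - 1  [with L=8]  = 23; M = |K - L|  [with K=23, L=8]  = 15; H = -3M + 3K + 3  [with M=15, K=23]  = 27.
Change = -63 − 27 = -90.

-90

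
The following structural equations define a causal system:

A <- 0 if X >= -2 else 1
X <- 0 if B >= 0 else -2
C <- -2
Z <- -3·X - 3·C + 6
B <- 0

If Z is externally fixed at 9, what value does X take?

Under do(Z=9), the mechanism Z <- -3·X - 3·C + 6 is discarded; Z is fixed at 9.
Since X is not a descendant of the intervened variable, it is unaffected.
X = 0 if B >= 0 else -2  [with B=0]  = 0

0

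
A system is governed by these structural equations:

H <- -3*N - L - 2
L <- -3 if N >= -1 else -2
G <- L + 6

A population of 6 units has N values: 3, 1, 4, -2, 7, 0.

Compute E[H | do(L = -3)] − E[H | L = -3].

2.5

The intervention sets L=-3 in all 6 units regardless of N. Recomputing H per unit gives -8, -2, -11, 7, -20, 1; average -5.5.
E[H|L=-3] averages over only the 5 units with L=-3 (N = 3, 1, 4, 7, 0): H = -8, -2, -11, -20, 1, mean -8.
Difference = -5.5 − (-8) = 2.5.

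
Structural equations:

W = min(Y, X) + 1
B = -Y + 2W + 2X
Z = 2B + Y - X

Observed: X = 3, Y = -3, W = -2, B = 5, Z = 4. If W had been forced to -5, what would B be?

-1

The intervention breaks the incoming arrows to W: W = min(Y, X) + 1 no longer applies, and W = -5.
B = -Y + 2W + 2X  [with Y=-3, W=-5, X=3]  = -1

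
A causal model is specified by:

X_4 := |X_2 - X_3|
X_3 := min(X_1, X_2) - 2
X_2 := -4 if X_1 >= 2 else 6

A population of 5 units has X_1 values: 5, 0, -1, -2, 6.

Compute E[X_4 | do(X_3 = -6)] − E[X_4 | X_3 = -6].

do(X_3=-6) breaks X_3's dependence on X_1. With X_3=-6 fixed, X_4 across the units is 2, 12, 12, 12, 2, mean 8.
Observing X_3=-6 restricts to units where X_3's equation naturally yields -6: X_1 ∈ {5, 6}. In that subpopulation X_4 = 2, 2, mean 2.
Difference = 8 − 2 = 6.

6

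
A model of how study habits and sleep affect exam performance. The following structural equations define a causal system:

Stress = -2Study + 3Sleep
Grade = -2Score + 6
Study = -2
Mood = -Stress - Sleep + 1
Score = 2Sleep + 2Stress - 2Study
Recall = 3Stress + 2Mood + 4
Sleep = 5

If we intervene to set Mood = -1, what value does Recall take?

59

The intervention breaks the incoming arrows to Mood: Mood = -Stress - Sleep + 1 no longer applies, and Mood = -1.
Stress = -2Study + 3Sleep  [with Study=-2, Sleep=5]  = 19
Recall = 3Stress + 2Mood + 4  [with Stress=19, Mood=-1]  = 59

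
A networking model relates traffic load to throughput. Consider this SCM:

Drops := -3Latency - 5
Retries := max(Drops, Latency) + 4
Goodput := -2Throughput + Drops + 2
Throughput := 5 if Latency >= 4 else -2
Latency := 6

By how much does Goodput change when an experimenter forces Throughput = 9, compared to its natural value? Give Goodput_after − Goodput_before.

-8

Intervening sets Throughput = 9 and removes its equation (Throughput := 5 if Latency >= 4 else -2).
Drops = -3Latency - 5  [with Latency=6]  = -23
Goodput = -2Throughput + Drops + 2  [with Throughput=9, Drops=-23]  = -39
Without intervention: Drops = -3Latency - 5  [with Latency=6]  = -23; Throughput = 5 if Latency >= 4 else -2  [with Latency=6]  = 5; Goodput = -2Throughput + Drops + 2  [with Throughput=5, Drops=-23]  = -31.
Change = -39 − (-31) = -8.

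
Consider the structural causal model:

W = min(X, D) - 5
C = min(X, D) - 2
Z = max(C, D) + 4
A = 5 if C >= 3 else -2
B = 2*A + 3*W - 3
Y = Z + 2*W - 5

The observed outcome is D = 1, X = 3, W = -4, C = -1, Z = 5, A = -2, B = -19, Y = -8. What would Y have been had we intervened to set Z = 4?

do(Z=4) replaces the equation Z = max(C, D) + 4 with the constant Z = 4.
W = min(X, D) - 5  [with X=3, D=1]  = -4
Y = Z + 2*W - 5  [with Z=4, W=-4]  = -9

-9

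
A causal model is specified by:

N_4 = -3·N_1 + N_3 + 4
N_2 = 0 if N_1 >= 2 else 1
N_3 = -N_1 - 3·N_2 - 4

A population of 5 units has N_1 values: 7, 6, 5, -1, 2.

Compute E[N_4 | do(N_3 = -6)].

do(N_3=-6) breaks N_3's dependence on N_1. With N_3=-6 fixed, N_4 across the units is -23, -20, -17, 1, -8, mean -13.4.

-13.4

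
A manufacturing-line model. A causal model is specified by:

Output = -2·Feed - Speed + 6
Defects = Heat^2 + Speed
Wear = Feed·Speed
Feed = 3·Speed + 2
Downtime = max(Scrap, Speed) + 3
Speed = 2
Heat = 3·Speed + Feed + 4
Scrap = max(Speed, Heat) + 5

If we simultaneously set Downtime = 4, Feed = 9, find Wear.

18

Under do(Downtime = 4, Feed = 9), each intervened variable's structural equation is replaced by its fixed value.
Wear = Feed·Speed  [with Feed=9, Speed=2]  = 18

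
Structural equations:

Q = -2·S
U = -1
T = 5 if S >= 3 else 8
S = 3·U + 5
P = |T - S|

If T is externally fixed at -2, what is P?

4

The intervention breaks the incoming arrows to T: T = 5 if S >= 3 else 8 no longer applies, and T = -2.
S = 3·U + 5  [with U=-1]  = 2
P = |T - S|  [with T=-2, S=2]  = 4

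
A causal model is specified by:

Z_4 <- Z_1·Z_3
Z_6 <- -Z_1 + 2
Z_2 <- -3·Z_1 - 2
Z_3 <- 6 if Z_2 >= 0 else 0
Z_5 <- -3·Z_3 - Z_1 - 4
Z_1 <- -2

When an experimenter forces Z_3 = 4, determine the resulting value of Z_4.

-8

The intervention breaks the incoming arrows to Z_3: Z_3 <- 6 if Z_2 >= 0 else 0 no longer applies, and Z_3 = 4.
Z_4 = Z_1·Z_3  [with Z_1=-2, Z_3=4]  = -8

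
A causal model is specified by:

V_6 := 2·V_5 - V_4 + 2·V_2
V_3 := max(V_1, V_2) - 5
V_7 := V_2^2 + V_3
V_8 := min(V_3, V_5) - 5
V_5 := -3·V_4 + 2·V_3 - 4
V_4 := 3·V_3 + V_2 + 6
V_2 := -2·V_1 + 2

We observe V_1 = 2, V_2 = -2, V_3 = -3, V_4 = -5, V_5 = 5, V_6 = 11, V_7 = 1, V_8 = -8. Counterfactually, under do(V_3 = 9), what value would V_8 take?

-84

The intervention breaks the incoming arrows to V_3: V_3 := max(V_1, V_2) - 5 no longer applies, and V_3 = 9.
V_2 = -2·V_1 + 2  [with V_1=2]  = -2
V_4 = 3·V_3 + V_2 + 6  [with V_3=9, V_2=-2]  = 31
V_5 = -3·V_4 + 2·V_3 - 4  [with V_4=31, V_3=9]  = -79
V_8 = min(V_3, V_5) - 5  [with V_3=9, V_5=-79]  = -84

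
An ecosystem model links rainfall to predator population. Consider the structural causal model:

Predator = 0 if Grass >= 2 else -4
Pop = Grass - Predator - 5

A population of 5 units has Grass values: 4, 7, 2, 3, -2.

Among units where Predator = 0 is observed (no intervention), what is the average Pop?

Observing Predator=0 restricts to units where Predator's equation naturally yields 0: Grass ∈ {4, 7, 2, 3}. In that subpopulation Pop = -1, 2, -3, -2, mean -1.

-1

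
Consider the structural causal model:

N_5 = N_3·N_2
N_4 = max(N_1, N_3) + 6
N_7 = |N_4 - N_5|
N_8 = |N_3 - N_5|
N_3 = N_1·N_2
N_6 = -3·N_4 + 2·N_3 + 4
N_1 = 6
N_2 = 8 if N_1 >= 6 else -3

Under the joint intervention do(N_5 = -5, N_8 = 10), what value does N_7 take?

59

Setting N_5 = -5, N_8 = 10 by intervention discards those variables' equations.
N_2 = 8 if N_1 >= 6 else -3  [with N_1=6]  = 8
N_3 = N_1·N_2  [with N_1=6, N_2=8]  = 48
N_4 = max(N_1, N_3) + 6  [with N_1=6, N_3=48]  = 54
N_7 = |N_4 - N_5|  [with N_4=54, N_5=-5]  = 59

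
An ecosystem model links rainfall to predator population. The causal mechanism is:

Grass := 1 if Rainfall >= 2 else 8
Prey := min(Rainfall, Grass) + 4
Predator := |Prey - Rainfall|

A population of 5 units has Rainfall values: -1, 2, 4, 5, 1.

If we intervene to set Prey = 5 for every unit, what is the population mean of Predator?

Every unit gets Prey=5 under the intervention. Predator values become 6, 3, 1, 0, 4; E[Predator|do(Prey=5)] = 2.8.

2.8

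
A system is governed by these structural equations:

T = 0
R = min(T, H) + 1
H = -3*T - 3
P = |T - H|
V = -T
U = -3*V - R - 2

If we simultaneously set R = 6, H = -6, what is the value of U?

-8

Setting R = 6, H = -6 by intervention discards those variables' equations.
V = -T  [with T=0]  = 0
U = -3*V - R - 2  [with V=0, R=6]  = -8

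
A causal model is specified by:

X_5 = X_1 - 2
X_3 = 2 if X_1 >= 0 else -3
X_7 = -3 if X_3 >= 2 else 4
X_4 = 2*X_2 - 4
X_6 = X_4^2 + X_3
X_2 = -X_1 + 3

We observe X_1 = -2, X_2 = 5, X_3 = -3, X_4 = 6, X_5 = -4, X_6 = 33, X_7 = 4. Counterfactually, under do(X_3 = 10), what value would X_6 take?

46

The intervention breaks the incoming arrows to X_3: X_3 = 2 if X_1 >= 0 else -3 no longer applies, and X_3 = 10.
X_2 = -X_1 + 3  [with X_1=-2]  = 5
X_4 = 2*X_2 - 4  [with X_2=5]  = 6
X_6 = X_4^2 + X_3  [with X_4=6, X_3=10]  = 46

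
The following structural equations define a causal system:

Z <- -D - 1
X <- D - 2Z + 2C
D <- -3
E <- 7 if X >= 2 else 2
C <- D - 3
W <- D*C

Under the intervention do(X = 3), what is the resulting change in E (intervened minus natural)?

5

Intervening sets X = 3 and removes its equation (X <- D - 2Z + 2C).
E = 7 if X >= 2 else 2  [with X=3]  = 7
Without intervention: Z = -D - 1  [with D=-3]  = 2; C = D - 3  [with D=-3]  = -6; X = D - 2Z + 2C  [with D=-3, Z=2, C=-6]  = -19; E = 7 if X >= 2 else 2  [with X=-19]  = 2.
Change = 7 − 2 = 5.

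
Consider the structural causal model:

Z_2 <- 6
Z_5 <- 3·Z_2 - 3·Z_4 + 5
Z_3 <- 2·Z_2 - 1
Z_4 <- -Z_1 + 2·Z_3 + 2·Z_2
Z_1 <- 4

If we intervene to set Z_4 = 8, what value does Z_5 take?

-1

Intervening sets Z_4 = 8 and removes its equation (Z_4 <- -Z_1 + 2·Z_3 + 2·Z_2).
Z_5 = 3·Z_2 - 3·Z_4 + 5  [with Z_2=6, Z_4=8]  = -1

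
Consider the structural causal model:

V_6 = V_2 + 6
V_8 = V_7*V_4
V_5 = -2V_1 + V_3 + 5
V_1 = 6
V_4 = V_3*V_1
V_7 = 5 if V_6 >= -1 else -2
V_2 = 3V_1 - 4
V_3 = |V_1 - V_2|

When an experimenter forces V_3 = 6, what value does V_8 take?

The intervention breaks the incoming arrows to V_3: V_3 = |V_1 - V_2| no longer applies, and V_3 = 6.
V_2 = 3V_1 - 4  [with V_1=6]  = 14
V_4 = V_3*V_1  [with V_3=6, V_1=6]  = 36
V_6 = V_2 + 6  [with V_2=14]  = 20
V_7 = 5 if V_6 >= -1 else -2  [with V_6=20]  = 5
V_8 = V_7*V_4  [with V_7=5, V_4=36]  = 180

180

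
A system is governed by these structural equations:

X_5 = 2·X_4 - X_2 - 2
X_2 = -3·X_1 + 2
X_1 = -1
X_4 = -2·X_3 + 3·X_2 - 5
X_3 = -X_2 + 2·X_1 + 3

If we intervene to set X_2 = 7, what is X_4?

28

Under do(X_2=7), the mechanism X_2 = -3·X_1 + 2 is discarded; X_2 is fixed at 7.
X_3 = -X_2 + 2·X_1 + 3  [with X_2=7, X_1=-1]  = -6
X_4 = -2·X_3 + 3·X_2 - 5  [with X_3=-6, X_2=7]  = 28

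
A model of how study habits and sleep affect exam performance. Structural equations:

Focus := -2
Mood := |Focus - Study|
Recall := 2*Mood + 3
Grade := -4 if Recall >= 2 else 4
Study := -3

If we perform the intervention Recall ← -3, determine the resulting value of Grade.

Intervening sets Recall = -3 and removes its equation (Recall := 2*Mood + 3).
Grade = -4 if Recall >= 2 else 4  [with Recall=-3]  = 4

4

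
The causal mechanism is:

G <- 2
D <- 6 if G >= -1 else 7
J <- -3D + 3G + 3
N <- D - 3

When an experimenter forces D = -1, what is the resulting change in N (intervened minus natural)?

-7

Under do(D=-1), the mechanism D <- 6 if G >= -1 else 7 is discarded; D is fixed at -1.
N = D - 3  [with D=-1]  = -4
Without intervention: D = 6 if G >= -1 else 7  [with G=2]  = 6; N = D - 3  [with D=6]  = 3.
Change = -4 − 3 = -7.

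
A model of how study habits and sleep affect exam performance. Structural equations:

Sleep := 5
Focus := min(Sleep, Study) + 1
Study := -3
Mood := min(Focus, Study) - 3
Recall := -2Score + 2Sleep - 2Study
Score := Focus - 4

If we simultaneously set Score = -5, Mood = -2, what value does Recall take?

The joint intervention fixes Score = -5, Mood = -2, removing each variable's own equation.
Recall = -2Score + 2Sleep - 2Study  [with Score=-5, Sleep=5, Study=-3]  = 26

26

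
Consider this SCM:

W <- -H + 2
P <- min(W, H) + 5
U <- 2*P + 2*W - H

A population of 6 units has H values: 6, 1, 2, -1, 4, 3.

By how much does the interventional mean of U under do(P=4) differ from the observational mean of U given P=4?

-4.5

do(P=4) breaks P's dependence on H. With P=4 fixed, U across the units is -6, 9, 6, 15, 0, 3, mean 4.5.
E[U|P=4] averages over only the 2 units with P=4 (H = -1, 3): U = 15, 3, mean 9.
Difference = 4.5 − 9 = -4.5.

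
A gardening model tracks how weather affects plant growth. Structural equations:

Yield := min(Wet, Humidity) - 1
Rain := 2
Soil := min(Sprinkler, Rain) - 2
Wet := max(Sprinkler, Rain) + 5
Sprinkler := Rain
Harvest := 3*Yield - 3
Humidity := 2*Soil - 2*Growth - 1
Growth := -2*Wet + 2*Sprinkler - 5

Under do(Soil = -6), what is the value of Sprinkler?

2

Under do(Soil=-6), the mechanism Soil := min(Sprinkler, Rain) - 2 is discarded; Soil is fixed at -6.
Since Sprinkler is not a descendant of the intervened variable, it is unaffected.
Sprinkler = Rain  [with Rain=2]  = 2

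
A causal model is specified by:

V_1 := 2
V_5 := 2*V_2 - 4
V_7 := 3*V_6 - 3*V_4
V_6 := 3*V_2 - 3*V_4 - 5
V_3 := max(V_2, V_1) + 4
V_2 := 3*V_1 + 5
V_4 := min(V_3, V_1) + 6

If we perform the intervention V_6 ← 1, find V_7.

Intervening sets V_6 = 1 and removes its equation (V_6 := 3*V_2 - 3*V_4 - 5).
V_2 = 3*V_1 + 5  [with V_1=2]  = 11
V_3 = max(V_2, V_1) + 4  [with V_2=11, V_1=2]  = 15
V_4 = min(V_3, V_1) + 6  [with V_3=15, V_1=2]  = 8
V_7 = 3*V_6 - 3*V_4  [with V_6=1, V_4=8]  = -21

-21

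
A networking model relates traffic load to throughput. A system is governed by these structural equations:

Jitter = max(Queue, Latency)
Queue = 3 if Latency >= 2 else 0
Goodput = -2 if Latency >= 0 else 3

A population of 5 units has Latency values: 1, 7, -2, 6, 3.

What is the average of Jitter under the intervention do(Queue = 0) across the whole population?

Every unit gets Queue=0 under the intervention. Jitter values become 1, 7, 0, 6, 3; E[Jitter|do(Queue=0)] = 3.4.

3.4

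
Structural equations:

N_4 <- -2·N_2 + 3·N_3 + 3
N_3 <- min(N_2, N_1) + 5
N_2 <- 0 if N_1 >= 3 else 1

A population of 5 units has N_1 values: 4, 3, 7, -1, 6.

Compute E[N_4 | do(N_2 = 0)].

17.4

Every unit gets N_2=0 under the intervention. N_4 values become 18, 18, 18, 15, 18; E[N_4|do(N_2=0)] = 17.4.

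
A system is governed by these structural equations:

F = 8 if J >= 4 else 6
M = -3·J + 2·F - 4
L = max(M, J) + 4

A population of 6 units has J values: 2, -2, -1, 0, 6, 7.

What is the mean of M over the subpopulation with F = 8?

E[M|F=8] averages over only the 2 units with F=8 (J = 6, 7): M = -6, -9, mean -7.5.

-7.5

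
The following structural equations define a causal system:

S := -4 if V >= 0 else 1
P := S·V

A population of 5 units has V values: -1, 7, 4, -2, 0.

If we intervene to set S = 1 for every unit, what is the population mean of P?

Under do(S=1), S's equation is replaced by S=1 for every unit. Per-unit P: -1, 7, 4, -2, 0. Mean = 1.6.

1.6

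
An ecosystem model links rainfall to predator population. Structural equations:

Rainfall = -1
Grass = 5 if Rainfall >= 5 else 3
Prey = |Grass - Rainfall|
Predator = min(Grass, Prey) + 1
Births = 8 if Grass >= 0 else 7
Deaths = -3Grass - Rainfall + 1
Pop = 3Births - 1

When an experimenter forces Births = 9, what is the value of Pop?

26

Under do(Births=9), the mechanism Births = 8 if Grass >= 0 else 7 is discarded; Births is fixed at 9.
Pop = 3Births - 1  [with Births=9]  = 26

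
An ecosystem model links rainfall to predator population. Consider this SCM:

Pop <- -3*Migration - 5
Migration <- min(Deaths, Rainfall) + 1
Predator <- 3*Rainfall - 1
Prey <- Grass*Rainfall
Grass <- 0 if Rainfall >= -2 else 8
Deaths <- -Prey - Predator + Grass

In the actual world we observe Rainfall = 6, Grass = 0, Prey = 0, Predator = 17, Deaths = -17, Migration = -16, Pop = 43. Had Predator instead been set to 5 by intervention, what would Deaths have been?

-5

Intervening sets Predator = 5 and removes its equation (Predator <- 3*Rainfall - 1).
Grass = 0 if Rainfall >= -2 else 8  [with Rainfall=6]  = 0
Prey = Grass*Rainfall  [with Grass=0, Rainfall=6]  = 0
Deaths = -Prey - Predator + Grass  [with Prey=0, Predator=5, Grass=0]  = -5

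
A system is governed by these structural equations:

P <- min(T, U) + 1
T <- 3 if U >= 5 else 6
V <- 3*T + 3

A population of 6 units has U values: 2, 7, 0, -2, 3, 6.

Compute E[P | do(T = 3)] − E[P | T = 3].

do(T=3) breaks T's dependence on U. With T=3 fixed, P across the units is 3, 4, 1, -1, 4, 4, mean 2.5.
E[P|T=3] averages over only the 2 units with T=3 (U = 7, 6): P = 4, 4, mean 4.
Difference = 2.5 − 4 = -1.5.

-1.5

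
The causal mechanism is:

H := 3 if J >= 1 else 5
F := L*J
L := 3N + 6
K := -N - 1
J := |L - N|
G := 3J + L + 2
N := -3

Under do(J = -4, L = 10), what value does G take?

0

Setting J = -4, L = 10 by intervention discards those variables' equations.
G = 3J + L + 2  [with J=-4, L=10]  = 0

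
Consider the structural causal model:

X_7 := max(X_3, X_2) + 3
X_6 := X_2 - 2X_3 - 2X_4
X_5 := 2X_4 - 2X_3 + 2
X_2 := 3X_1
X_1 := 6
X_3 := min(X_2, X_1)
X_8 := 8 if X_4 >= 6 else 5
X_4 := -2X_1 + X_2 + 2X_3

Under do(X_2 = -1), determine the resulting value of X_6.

Under do(X_2=-1), the mechanism X_2 := 3X_1 is discarded; X_2 is fixed at -1.
X_3 = min(X_2, X_1)  [with X_2=-1, X_1=6]  = -1
X_4 = -2X_1 + X_2 + 2X_3  [with X_1=6, X_2=-1, X_3=-1]  = -15
X_6 = X_2 - 2X_3 - 2X_4  [with X_2=-1, X_3=-1, X_4=-15]  = 31

31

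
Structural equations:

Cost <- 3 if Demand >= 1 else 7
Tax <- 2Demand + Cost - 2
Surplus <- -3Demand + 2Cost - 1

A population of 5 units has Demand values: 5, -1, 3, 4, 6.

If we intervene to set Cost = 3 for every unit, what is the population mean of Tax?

7.8

Under do(Cost=3), Cost's equation is replaced by Cost=3 for every unit. Per-unit Tax: 11, -1, 7, 9, 13. Mean = 7.8.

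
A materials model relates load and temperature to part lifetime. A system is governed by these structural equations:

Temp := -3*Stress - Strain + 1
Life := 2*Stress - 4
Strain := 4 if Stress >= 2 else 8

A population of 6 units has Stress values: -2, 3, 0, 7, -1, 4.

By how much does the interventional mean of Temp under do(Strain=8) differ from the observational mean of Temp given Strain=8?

-8.5

do(Strain=8) breaks Strain's dependence on Stress. With Strain=8 fixed, Temp across the units is -1, -16, -7, -28, -4, -19, mean -12.5.
Observing Strain=8 restricts to units where Strain's equation naturally yields 8: Stress ∈ {-2, 0, -1}. In that subpopulation Temp = -1, -7, -4, mean -4.
Difference = -12.5 − (-4) = -8.5.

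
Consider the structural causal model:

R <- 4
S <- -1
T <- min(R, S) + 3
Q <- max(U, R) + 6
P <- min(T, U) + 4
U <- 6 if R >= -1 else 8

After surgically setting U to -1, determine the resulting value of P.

Intervening sets U = -1 and removes its equation (U <- 6 if R >= -1 else 8).
T = min(R, S) + 3  [with R=4, S=-1]  = 2
P = min(T, U) + 4  [with T=2, U=-1]  = 3

3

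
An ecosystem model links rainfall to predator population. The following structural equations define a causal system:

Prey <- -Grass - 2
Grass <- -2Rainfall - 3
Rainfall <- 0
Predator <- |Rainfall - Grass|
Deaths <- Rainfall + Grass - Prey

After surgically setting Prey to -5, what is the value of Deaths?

2

do(Prey=-5) replaces the equation Prey <- -Grass - 2 with the constant Prey = -5.
Grass = -2Rainfall - 3  [with Rainfall=0]  = -3
Deaths = Rainfall + Grass - Prey  [with Rainfall=0, Grass=-3, Prey=-5]  = 2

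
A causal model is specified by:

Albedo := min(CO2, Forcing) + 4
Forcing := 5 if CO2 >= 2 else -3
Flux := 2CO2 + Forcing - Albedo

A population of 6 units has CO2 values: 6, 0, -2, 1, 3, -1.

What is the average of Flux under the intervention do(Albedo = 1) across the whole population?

1

Every unit gets Albedo=1 under the intervention. Flux values become 16, -4, -8, -2, 10, -6; E[Flux|do(Albedo=1)] = 1.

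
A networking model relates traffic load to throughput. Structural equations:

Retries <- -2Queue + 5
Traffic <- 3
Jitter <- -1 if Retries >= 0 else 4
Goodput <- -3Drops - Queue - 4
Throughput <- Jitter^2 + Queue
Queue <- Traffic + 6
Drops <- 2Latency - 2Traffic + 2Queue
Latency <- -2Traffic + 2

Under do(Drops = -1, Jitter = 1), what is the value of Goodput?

Under do(Drops = -1, Jitter = 1), each intervened variable's structural equation is replaced by its fixed value.
Queue = Traffic + 6  [with Traffic=3]  = 9
Goodput = -3Drops - Queue - 4  [with Drops=-1, Queue=9]  = -10

-10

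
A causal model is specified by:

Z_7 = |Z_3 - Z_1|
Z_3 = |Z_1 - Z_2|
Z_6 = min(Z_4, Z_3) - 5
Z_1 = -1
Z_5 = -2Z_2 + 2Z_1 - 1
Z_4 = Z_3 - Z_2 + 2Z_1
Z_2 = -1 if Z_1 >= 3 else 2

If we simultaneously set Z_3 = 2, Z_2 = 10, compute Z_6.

Setting Z_3 = 2, Z_2 = 10 by intervention discards those variables' equations.
Z_4 = Z_3 - Z_2 + 2Z_1  [with Z_3=2, Z_2=10, Z_1=-1]  = -10
Z_6 = min(Z_4, Z_3) - 5  [with Z_4=-10, Z_3=2]  = -15

-15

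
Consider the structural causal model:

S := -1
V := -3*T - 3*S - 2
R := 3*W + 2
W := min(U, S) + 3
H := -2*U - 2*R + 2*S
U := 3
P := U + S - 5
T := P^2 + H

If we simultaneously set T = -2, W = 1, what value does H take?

Under do(T = -2, W = 1), each intervened variable's structural equation is replaced by its fixed value.
R = 3*W + 2  [with W=1]  = 5
H = -2*U - 2*R + 2*S  [with U=3, R=5, S=-1]  = -18

-18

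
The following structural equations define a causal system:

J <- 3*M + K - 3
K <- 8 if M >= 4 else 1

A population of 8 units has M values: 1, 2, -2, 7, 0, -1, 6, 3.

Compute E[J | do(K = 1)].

The intervention sets K=1 in all 8 units regardless of M. Recomputing J per unit gives 1, 4, -8, 19, -2, -5, 16, 7; average 4.

4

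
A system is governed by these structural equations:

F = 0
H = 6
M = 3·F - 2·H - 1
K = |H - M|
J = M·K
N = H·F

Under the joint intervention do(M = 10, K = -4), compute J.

-40

Setting M = 10, K = -4 by intervention discards those variables' equations.
J = M·K  [with M=10, K=-4]  = -40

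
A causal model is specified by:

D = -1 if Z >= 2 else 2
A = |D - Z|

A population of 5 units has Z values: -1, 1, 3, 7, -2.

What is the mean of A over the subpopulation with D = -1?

Conditioning on D=-1 selects the 2 unit(s) with Z ∈ {3, 7}. Their A values: 4, 8. Mean = 6.

6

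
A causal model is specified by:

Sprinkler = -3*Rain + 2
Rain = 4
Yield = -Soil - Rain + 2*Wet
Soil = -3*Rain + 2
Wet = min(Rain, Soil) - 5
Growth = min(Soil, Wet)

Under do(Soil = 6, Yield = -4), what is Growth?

The joint intervention fixes Soil = 6, Yield = -4, removing each variable's own equation.
Wet = min(Rain, Soil) - 5  [with Rain=4, Soil=6]  = -1
Growth = min(Soil, Wet)  [with Soil=6, Wet=-1]  = -1

-1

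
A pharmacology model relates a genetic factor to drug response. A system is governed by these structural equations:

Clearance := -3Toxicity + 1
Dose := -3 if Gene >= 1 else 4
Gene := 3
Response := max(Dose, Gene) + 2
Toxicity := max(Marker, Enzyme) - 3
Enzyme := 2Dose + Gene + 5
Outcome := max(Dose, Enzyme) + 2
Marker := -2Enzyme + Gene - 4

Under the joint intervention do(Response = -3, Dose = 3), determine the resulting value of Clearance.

-32

Setting Response = -3, Dose = 3 by intervention discards those variables' equations.
Enzyme = 2Dose + Gene + 5  [with Dose=3, Gene=3]  = 14
Marker = -2Enzyme + Gene - 4  [with Enzyme=14, Gene=3]  = -29
Toxicity = max(Marker, Enzyme) - 3  [with Marker=-29, Enzyme=14]  = 11
Clearance = -3Toxicity + 1  [with Toxicity=11]  = -32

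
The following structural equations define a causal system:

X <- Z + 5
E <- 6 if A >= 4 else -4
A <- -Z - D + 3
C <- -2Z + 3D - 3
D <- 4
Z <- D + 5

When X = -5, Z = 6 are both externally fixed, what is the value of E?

-4

Setting X = -5, Z = 6 by intervention discards those variables' equations.
A = -Z - D + 3  [with Z=6, D=4]  = -7
E = 6 if A >= 4 else -4  [with A=-7]  = -4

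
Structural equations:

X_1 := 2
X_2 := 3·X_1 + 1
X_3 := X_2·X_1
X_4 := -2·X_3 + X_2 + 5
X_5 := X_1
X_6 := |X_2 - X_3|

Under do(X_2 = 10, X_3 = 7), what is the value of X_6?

3

Under do(X_2 = 10, X_3 = 7), each intervened variable's structural equation is replaced by its fixed value.
X_6 = |X_2 - X_3|  [with X_2=10, X_3=7]  = 3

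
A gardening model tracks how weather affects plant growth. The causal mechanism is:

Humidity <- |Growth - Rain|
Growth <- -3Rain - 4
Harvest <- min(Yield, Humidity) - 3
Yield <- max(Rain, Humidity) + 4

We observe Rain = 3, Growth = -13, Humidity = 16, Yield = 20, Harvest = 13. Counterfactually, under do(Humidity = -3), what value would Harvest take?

do(Humidity=-3) replaces the equation Humidity <- |Growth - Rain| with the constant Humidity = -3.
Yield = max(Rain, Humidity) + 4  [with Rain=3, Humidity=-3]  = 7
Harvest = min(Yield, Humidity) - 3  [with Yield=7, Humidity=-3]  = -6

-6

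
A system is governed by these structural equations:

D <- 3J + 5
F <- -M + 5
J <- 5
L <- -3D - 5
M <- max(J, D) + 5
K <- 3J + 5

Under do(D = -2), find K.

20

Under do(D=-2), the mechanism D <- 3J + 5 is discarded; D is fixed at -2.
No directed path runs from D to K, so K keeps its natural value.
K = 3J + 5  [with J=5]  = 20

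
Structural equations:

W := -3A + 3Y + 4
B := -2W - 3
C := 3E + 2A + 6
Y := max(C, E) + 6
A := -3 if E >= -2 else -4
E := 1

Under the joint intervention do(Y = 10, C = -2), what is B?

The joint intervention fixes Y = 10, C = -2, removing each variable's own equation.
A = -3 if E >= -2 else -4  [with E=1]  = -3
W = -3A + 3Y + 4  [with A=-3, Y=10]  = 43
B = -2W - 3  [with W=43]  = -89

-89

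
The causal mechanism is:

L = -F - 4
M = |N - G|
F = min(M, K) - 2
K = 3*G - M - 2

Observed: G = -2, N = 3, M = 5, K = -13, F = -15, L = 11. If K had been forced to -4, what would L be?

Under do(K=-4), the mechanism K = 3*G - M - 2 is discarded; K is fixed at -4.
M = |N - G|  [with N=3, G=-2]  = 5
F = min(M, K) - 2  [with M=5, K=-4]  = -6
L = -F - 4  [with F=-6]  = 2

2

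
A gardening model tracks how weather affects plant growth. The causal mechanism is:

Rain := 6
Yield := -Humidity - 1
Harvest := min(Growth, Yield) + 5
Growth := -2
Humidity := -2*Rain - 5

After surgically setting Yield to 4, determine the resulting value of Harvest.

3

Intervening sets Yield = 4 and removes its equation (Yield := -Humidity - 1).
Harvest = min(Growth, Yield) + 5  [with Growth=-2, Yield=4]  = 3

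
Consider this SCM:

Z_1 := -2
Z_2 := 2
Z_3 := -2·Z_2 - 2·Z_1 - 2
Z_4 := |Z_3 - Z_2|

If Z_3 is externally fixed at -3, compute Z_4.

5

The intervention breaks the incoming arrows to Z_3: Z_3 := -2·Z_2 - 2·Z_1 - 2 no longer applies, and Z_3 = -3.
Z_4 = |Z_3 - Z_2|  [with Z_3=-3, Z_2=2]  = 5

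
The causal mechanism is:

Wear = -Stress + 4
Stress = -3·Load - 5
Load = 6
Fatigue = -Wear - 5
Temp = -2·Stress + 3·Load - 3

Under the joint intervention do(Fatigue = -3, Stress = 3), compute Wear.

Setting Fatigue = -3, Stress = 3 by intervention discards those variables' equations.
Wear = -Stress + 4  [with Stress=3]  = 1

1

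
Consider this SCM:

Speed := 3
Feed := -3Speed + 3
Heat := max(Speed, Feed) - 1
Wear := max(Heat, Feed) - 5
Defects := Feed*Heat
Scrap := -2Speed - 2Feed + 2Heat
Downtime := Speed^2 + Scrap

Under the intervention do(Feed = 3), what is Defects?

do(Feed=3) replaces the equation Feed := -3Speed + 3 with the constant Feed = 3.
Heat = max(Speed, Feed) - 1  [with Speed=3, Feed=3]  = 2
Defects = Feed*Heat  [with Feed=3, Heat=2]  = 6

6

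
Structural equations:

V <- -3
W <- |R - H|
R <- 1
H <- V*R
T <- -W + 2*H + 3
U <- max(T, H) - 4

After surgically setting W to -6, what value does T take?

3

Intervening sets W = -6 and removes its equation (W <- |R - H|).
H = V*R  [with V=-3, R=1]  = -3
T = -W + 2*H + 3  [with W=-6, H=-3]  = 3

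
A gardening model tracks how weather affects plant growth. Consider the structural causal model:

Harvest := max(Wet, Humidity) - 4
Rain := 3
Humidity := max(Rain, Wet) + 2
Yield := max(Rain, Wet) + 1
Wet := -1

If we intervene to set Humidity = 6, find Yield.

4

The intervention breaks the incoming arrows to Humidity: Humidity := max(Rain, Wet) + 2 no longer applies, and Humidity = 6.
Yield is not downstream of the intervention, so its value is determined by the original equations.
Yield = max(Rain, Wet) + 1  [with Rain=3, Wet=-1]  = 4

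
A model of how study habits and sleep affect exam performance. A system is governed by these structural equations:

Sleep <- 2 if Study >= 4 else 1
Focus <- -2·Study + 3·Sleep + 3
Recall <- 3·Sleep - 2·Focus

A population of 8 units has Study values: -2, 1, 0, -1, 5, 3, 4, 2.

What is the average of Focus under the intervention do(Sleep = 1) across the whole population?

Under do(Sleep=1), Sleep's equation is replaced by Sleep=1 for every unit. Per-unit Focus: 10, 4, 6, 8, -4, 0, -2, 2. Mean = 3.

3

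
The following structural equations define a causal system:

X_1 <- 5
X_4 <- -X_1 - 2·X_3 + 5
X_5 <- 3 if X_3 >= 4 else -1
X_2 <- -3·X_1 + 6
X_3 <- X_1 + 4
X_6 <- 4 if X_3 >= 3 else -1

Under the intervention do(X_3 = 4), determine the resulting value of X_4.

The intervention breaks the incoming arrows to X_3: X_3 <- X_1 + 4 no longer applies, and X_3 = 4.
X_4 = -X_1 - 2·X_3 + 5  [with X_1=5, X_3=4]  = -8

-8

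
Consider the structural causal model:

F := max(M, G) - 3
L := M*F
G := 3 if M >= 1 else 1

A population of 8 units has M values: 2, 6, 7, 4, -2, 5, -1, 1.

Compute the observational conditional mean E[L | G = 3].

10

Observing G=3 restricts to units where G's equation naturally yields 3: M ∈ {2, 6, 7, 4, 5, 1}. In that subpopulation L = 0, 18, 28, 4, 10, 0, mean 10.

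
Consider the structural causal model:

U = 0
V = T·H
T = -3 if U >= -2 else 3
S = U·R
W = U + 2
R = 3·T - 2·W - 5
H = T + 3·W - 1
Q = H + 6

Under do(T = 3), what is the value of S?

do(T=3) replaces the equation T = -3 if U >= -2 else 3 with the constant T = 3.
W = U + 2  [with U=0]  = 2
R = 3·T - 2·W - 5  [with T=3, W=2]  = 0
S = U·R  [with U=0, R=0]  = 0

0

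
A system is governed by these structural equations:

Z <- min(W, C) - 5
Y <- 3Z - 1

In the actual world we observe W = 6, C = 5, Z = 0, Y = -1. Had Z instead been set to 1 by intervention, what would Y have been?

2

The intervention breaks the incoming arrows to Z: Z <- min(W, C) - 5 no longer applies, and Z = 1.
Y = 3Z - 1  [with Z=1]  = 2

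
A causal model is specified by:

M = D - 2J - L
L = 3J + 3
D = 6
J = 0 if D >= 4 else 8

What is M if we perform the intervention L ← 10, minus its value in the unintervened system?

The intervention breaks the incoming arrows to L: L = 3J + 3 no longer applies, and L = 10.
J = 0 if D >= 4 else 8  [with D=6]  = 0
M = D - 2J - L  [with D=6, J=0, L=10]  = -4
Without intervention: J = 0 if D >= 4 else 8  [with D=6]  = 0; L = 3J + 3  [with J=0]  = 3; M = D - 2J - L  [with D=6, J=0, L=3]  = 3.
Change = -4 − 3 = -7.

-7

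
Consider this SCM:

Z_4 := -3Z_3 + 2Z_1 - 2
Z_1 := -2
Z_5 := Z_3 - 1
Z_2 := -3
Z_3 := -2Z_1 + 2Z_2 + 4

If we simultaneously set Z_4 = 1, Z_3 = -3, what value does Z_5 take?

The joint intervention fixes Z_4 = 1, Z_3 = -3, removing each variable's own equation.
Z_5 = Z_3 - 1  [with Z_3=-3]  = -4

-4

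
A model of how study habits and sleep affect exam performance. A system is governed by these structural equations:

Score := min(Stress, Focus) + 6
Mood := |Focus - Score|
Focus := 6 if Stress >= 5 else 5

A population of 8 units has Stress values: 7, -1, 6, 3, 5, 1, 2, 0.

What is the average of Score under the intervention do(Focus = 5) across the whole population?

The intervention sets Focus=5 in all 8 units regardless of Stress. Recomputing Score per unit gives 11, 5, 11, 9, 11, 7, 8, 6; average 8.5.

8.5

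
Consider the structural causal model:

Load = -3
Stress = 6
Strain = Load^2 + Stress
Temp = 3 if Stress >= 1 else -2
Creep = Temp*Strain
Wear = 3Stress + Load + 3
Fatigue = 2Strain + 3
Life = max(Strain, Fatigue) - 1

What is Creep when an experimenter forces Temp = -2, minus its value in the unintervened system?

Intervening sets Temp = -2 and removes its equation (Temp = 3 if Stress >= 1 else -2).
Strain = Load^2 + Stress  [with Load=-3, Stress=6]  = 15
Creep = Temp*Strain  [with Temp=-2, Strain=15]  = -30
Without intervention: Strain = Load^2 + Stress  [with Load=-3, Stress=6]  = 15; Temp = 3 if Stress >= 1 else -2  [with Stress=6]  = 3; Creep = Temp*Strain  [with Temp=3, Strain=15]  = 45.
Change = -30 − 45 = -75.

-75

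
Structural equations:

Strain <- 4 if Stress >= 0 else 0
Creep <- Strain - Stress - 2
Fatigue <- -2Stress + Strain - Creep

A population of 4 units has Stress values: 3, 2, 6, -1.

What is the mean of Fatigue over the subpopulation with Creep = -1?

1

E[Fatigue|Creep=-1] averages over only the 2 units with Creep=-1 (Stress = 3, -1): Fatigue = -1, 3, mean 1.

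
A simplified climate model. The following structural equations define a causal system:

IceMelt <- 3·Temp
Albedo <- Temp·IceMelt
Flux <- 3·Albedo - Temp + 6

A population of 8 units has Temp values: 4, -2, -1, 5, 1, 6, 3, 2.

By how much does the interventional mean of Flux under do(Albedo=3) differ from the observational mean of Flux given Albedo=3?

-2.25

Under do(Albedo=3), Albedo's equation is replaced by Albedo=3 for every unit. Per-unit Flux: 11, 17, 16, 10, 14, 9, 12, 13. Mean = 12.75.
E[Flux|Albedo=3] averages over only the 2 units with Albedo=3 (Temp = -1, 1): Flux = 16, 14, mean 15.
Difference = 12.75 − 15 = -2.25.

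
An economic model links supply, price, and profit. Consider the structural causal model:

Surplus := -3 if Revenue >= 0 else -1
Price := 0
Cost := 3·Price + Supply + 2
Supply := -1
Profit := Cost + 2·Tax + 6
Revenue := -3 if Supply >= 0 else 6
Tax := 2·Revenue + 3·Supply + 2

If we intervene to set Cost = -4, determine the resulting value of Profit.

The intervention breaks the incoming arrows to Cost: Cost := 3·Price + Supply + 2 no longer applies, and Cost = -4.
Revenue = -3 if Supply >= 0 else 6  [with Supply=-1]  = 6
Tax = 2·Revenue + 3·Supply + 2  [with Revenue=6, Supply=-1]  = 11
Profit = Cost + 2·Tax + 6  [with Cost=-4, Tax=11]  = 24

24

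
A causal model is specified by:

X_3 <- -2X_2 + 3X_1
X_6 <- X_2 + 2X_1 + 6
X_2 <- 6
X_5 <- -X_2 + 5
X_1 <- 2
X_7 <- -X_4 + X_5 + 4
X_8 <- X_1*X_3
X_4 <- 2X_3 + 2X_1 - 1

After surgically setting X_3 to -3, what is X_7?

The intervention breaks the incoming arrows to X_3: X_3 <- -2X_2 + 3X_1 no longer applies, and X_3 = -3.
X_4 = 2X_3 + 2X_1 - 1  [with X_3=-3, X_1=2]  = -3
X_5 = -X_2 + 5  [with X_2=6]  = -1
X_7 = -X_4 + X_5 + 4  [with X_4=-3, X_5=-1]  = 6

6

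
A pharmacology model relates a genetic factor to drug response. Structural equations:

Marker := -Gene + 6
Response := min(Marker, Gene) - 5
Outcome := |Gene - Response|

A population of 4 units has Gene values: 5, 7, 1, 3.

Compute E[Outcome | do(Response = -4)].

8

Under do(Response=-4), Response's equation is replaced by Response=-4 for every unit. Per-unit Outcome: 9, 11, 5, 7. Mean = 8.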